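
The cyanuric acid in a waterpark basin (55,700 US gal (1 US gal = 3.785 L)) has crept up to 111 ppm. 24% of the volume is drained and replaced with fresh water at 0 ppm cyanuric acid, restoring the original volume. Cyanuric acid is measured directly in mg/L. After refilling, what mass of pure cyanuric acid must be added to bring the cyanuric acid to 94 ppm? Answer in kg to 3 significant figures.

2.03 kg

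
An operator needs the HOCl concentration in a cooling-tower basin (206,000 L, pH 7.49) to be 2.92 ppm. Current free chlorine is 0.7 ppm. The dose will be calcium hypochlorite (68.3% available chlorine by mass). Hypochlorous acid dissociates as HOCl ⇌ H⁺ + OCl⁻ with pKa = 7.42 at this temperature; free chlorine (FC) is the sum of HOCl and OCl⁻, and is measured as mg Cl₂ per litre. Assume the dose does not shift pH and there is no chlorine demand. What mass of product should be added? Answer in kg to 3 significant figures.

1.70 kg

[OCl⁻]/[HOCl] = 10^(pH − pKa) = 10^(7.49 − 7.42) = 1.175; fraction as HOCl = 1/(1 + 1.175) = 0.4598.
Free chlorine required for 2.92 ppm HOCl: 2.92 / 0.4598 = 6.351 ppm.
FC to add: 6.351 − 0.7 = 5.651 mg/L as Cl₂.
Cl₂ equivalent: 5.651 mg/L × 206,000 L = 1164 g.
Product at 68.3% available Cl: 1164 / 0.683 = 1704 g.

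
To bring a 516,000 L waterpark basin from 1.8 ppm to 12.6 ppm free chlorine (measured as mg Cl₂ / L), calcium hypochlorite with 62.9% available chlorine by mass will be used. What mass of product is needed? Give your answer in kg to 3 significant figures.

8.86 kg

Chlorine deficit: 12.6 − 1.8 = 10.8 ppm = 10.8 mg/L as Cl₂.
Cl₂ equivalent needed: 10.8 mg/L × 516,000 L = 5,573,000 mg = 5573 g.
Product at 62.9% available chlorine: 5573 / 0.629 = 8860 g.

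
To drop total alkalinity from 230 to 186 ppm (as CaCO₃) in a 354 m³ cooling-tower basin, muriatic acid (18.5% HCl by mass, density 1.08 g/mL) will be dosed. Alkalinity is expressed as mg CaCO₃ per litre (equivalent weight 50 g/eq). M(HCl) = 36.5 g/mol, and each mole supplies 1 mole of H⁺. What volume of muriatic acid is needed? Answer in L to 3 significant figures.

56.9 L

Volume: 354 m³ = 354,000 L.
Alkalinity to neutralize: (230 − 186) = 44 mg/L as CaCO₃ × 354,000 L = 15,580 g as CaCO₃.
Equivalents of H⁺ required: 15,580 ÷ 50 g/eq = 311.5 eq = 311.5 mol HCl.
Mass of HCl: 311.5 × 36.5 = 11,370 g.
Mass of 18.5% solution: 11,370 / 0.185 = 61,460 g.
Volume: 61,460 g ÷ 1.08 g/mL = 56,910 mL.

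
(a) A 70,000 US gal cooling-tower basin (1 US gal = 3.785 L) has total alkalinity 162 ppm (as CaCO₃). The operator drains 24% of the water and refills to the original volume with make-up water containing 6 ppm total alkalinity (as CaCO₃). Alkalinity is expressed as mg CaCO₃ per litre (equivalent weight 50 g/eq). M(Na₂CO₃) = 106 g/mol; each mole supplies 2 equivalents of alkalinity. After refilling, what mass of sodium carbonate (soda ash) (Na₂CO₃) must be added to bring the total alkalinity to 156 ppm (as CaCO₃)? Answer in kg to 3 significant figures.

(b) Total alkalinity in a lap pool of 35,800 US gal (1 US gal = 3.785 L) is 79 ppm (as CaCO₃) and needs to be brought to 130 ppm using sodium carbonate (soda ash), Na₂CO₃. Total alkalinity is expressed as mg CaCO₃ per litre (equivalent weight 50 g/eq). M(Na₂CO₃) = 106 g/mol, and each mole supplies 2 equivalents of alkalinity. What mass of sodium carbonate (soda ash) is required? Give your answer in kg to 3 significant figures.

(a) 8.83 kg; (b) 7.33 kg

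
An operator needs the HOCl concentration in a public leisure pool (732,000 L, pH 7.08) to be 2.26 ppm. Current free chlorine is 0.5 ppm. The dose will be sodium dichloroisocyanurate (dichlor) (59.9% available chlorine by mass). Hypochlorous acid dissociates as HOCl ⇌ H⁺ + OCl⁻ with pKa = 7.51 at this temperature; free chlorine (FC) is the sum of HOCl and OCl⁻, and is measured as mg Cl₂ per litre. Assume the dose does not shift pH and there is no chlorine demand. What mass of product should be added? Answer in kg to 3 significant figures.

[OCl⁻]/[HOCl] = 10^(pH − pKa) = 10^(7.08 − 7.51) = 0.3715; fraction as HOCl = 1/(1 + 0.3715) = 0.7291.
Free chlorine required for 2.26 ppm HOCl: 2.26 / 0.7291 = 3.1 ppm.
FC to add: 3.1 − 0.5 = 2.6 mg/L as Cl₂.
Cl₂ equivalent: 2.6 mg/L × 732,000 L = 1903 g.
Product at 59.9% available Cl: 1903 / 0.599 = 3177 g.

3.18 kg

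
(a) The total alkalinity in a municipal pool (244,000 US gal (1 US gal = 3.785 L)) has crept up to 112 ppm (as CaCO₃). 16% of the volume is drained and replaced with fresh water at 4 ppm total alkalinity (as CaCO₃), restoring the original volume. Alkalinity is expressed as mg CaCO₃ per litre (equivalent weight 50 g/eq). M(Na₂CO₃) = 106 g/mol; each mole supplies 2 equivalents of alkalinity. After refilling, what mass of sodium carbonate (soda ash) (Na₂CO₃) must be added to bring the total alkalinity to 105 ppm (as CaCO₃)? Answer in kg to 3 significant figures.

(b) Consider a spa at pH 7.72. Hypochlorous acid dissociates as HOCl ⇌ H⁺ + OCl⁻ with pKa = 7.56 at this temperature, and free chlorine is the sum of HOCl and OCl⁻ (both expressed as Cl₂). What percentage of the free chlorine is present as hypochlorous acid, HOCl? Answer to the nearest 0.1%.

(a) Volume: 244,000 US gal × 3.785 L/gal = 923,540 L.
(a) After draining 16% and refilling: 112 × 0.84 + 4 × 0.16 = 94.72 ppm.
(a) Deficit to target: 105 − 94.72 = 10.28 mg/L.
(a) As CaCO₃: 10.28 mg/L × 923,540 L = 9494 g; ÷ 50 g/eq ÷ 2 = 94.94 mol Na₂CO₃.
(a) Mass: 94.94 × 106 = 10,060 g.

(b) [OCl⁻]/[HOCl] = 10^(pH − pKa) = 10^(7.72 − 7.56) = 10^0.16 = 1.445.
(b) Fraction as HOCl = 1 / (1 + 1.445) = 0.4089.

(a) 10.1 kg; (b) 40.9%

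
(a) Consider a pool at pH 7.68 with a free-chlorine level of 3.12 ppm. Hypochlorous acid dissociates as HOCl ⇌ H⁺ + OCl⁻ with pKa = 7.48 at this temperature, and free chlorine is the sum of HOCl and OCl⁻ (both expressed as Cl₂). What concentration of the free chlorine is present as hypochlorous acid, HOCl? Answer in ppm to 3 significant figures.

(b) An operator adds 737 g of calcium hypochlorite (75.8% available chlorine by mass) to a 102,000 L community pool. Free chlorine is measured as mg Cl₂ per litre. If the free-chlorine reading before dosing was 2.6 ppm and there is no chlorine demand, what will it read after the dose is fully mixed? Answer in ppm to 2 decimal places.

(a) 1.21 ppm; (b) 8.08 ppm

(a) [OCl⁻]/[HOCl] = 10^(pH − pKa) = 10^(7.68 − 7.48) = 10^0.20 = 1.585.
(a) Fraction as HOCl = 1 / (1 + 1.585) = 0.3869.
(a) HOCl = 0.3869 × 3.12 ppm = 1.207 ppm.

(b) Available chlorine delivered: 737 g × 0.758 = 558.6 g as Cl₂.
(b) Concentration rise: 558.6 g / 102,000 L = 5.477 mg/L = 5.48 ppm.
(b) Final FC: 2.6 + 5.48 = 8.08 ppm.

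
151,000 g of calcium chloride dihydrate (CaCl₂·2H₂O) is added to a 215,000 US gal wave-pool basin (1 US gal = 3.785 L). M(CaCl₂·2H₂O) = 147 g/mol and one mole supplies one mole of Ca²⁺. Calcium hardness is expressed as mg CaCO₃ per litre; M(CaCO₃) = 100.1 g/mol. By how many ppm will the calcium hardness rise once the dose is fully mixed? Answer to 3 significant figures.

Volume: 215,000 US gal × 3.785 L/gal = 813,775 L.
Moles of Ca²⁺: 151,000 g ÷ 147 g/mol = 1027 mol.
As CaCO₃: 1027 mol × 100.1 g/mol = 102,800 g.
Rise: 102,800 g / 813,775 L × 1000 = 126.4 mg/L.

126 ppm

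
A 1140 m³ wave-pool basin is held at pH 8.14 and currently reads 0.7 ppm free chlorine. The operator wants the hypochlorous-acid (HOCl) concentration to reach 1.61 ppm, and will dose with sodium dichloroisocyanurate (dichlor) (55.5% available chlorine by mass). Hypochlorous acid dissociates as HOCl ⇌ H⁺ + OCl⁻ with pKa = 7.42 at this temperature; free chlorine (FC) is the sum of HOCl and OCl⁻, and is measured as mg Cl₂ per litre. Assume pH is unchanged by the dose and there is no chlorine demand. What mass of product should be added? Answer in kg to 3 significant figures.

19.2 kg

Volume: 1140 m³ = 1,140,000 L.
[OCl⁻]/[HOCl] = 10^(pH − pKa) = 10^(8.14 − 7.42) = 5.248; fraction as HOCl = 1/(1 + 5.248) = 0.16.
Free chlorine required for 1.61 ppm HOCl: 1.61 / 0.16 = 10.06 ppm.
FC to add: 10.06 − 0.7 = 9.359 mg/L as Cl₂.
Cl₂ equivalent: 9.359 mg/L × 1,140,000 L = 10,670 g.
Product at 55.5% available Cl: 10,670 / 0.555 = 19,220 g.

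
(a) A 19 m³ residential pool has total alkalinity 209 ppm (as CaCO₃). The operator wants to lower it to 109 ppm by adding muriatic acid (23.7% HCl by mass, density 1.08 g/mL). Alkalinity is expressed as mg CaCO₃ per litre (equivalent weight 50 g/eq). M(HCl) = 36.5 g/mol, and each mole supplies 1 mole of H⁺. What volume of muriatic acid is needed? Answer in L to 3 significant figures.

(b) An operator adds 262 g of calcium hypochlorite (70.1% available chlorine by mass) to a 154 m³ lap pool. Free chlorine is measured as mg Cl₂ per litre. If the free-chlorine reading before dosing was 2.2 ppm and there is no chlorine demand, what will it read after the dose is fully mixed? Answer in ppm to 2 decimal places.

(a) Volume: 19 m³ = 19,000 L.
(a) Alkalinity to neutralize: (209 − 109) = 100 mg/L as CaCO₃ × 19,000 L = 1900 g as CaCO₃.
(a) Equivalents of H⁺ required: 1900 ÷ 50 g/eq = 38 eq = 38 mol HCl.
(a) Mass of HCl: 38 × 36.5 = 1387 g.
(a) Mass of 23.7% solution: 1387 / 0.237 = 5852 g.
(a) Volume: 5852 g ÷ 1.08 g/mL = 5419 mL.

(b) Volume: 154 m³ = 154,000 L.
(b) Available chlorine delivered: 262 g × 0.701 = 183.7 g as Cl₂.
(b) Concentration rise: 183.7 g / 154,000 L = 1.193 mg/L = 1.19 ppm.
(b) Final FC: 2.2 + 1.19 = 3.39 ppm.

(a) 5.42 L; (b) 3.39 ppm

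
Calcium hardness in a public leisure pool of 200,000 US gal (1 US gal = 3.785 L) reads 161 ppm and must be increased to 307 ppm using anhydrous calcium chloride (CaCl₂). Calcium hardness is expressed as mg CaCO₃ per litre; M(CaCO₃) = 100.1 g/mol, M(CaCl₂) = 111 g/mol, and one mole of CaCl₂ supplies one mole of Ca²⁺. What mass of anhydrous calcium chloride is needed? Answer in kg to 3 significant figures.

Volume: 200,000 US gal × 3.785 L/gal = 757,000 L.
Hardness to add: (307 − 161) = 146 mg/L as CaCO₃ × 757,000 L = 110,500 g as CaCO₃.
Moles of Ca²⁺ (1 mol Ca²⁺ ≡ 1 mol CaCO₃): 110,500 / 100.1 g/mol = 1104 mol.
Mass of CaCl₂: 1104 × 111 = 122,600 g.

123 kg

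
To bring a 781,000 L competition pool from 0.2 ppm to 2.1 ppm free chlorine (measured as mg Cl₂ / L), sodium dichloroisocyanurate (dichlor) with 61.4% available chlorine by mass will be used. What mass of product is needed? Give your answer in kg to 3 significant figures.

2.42 kg

Chlorine deficit: 2.1 − 0.2 = 1.9 ppm = 1.9 mg/L as Cl₂.
Cl₂ equivalent needed: 1.9 mg/L × 781,000 L = 1,484,000 mg = 1484 g.
Product at 61.4% available chlorine: 1484 / 0.614 = 2417 g.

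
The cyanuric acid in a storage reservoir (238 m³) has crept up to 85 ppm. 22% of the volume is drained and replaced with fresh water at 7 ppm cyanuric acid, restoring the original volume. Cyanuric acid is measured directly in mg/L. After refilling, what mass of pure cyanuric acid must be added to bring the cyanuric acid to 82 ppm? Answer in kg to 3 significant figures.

3.37 kg

Volume: 238 m³ = 238,000 L.
After draining 22% and refilling: 85 × 0.78 + 7 × 0.22 = 67.84 ppm.
Deficit to target: 82 − 67.84 = 14.16 mg/L.
Mass: 14.16 mg/L × 238,000 L = 3370 g cyanuric acid.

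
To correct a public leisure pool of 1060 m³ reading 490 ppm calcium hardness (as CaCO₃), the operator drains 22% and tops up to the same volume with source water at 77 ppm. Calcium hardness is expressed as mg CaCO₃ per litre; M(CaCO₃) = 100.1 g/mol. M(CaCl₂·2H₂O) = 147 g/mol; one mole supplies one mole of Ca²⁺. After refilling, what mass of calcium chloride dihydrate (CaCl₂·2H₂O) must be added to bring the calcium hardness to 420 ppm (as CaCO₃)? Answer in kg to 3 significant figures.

32.5 kg

Volume: 1060 m³ = 1,060,000 L.
After draining 22% and refilling: 490 × 0.78 + 77 × 0.22 = 399.14 ppm.
Deficit to target: 420 − 399.14 = 20.86 mg/L.
As CaCO₃: 20.86 mg/L × 1,060,000 L = 22,110 g; ÷ 100.1 = 220.9 mol Ca²⁺.
Mass: 220.9 × 147 = 32,470 g.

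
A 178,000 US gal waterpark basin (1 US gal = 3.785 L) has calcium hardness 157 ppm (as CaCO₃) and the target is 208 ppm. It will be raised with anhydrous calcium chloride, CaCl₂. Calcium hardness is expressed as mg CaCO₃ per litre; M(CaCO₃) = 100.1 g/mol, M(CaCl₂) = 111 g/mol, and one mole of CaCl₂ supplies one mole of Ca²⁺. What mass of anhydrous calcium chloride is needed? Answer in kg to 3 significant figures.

Volume: 178,000 US gal × 3.785 L/gal = 673,730 L.
Hardness to add: (208 − 157) = 51 mg/L as CaCO₃ × 673,730 L = 34,360 g as CaCO₃.
Moles of Ca²⁺ (1 mol Ca²⁺ ≡ 1 mol CaCO₃): 34,360 / 100.1 g/mol = 343.3 mol.
Mass of CaCl₂: 343.3 × 111 = 38,100 g.

38.1 kg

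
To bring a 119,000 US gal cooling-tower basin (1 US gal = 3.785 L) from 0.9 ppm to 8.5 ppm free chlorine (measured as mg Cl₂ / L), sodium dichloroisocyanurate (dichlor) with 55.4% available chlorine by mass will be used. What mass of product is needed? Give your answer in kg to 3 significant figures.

6.18 kg

Volume: 119,000 US gal × 3.785 L/gal = 450,415 L.
Chlorine deficit: 8.5 − 0.9 = 7.6 ppm = 7.6 mg/L as Cl₂.
Cl₂ equivalent needed: 7.6 mg/L × 450,415 L = 3,423,000 mg = 3423 g.
Product at 55.4% available chlorine: 3423 / 0.554 = 6179 g.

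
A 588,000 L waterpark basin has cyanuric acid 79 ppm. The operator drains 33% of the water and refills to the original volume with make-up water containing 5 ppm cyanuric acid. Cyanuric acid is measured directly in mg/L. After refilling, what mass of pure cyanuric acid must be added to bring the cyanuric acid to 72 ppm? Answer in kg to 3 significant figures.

After draining 33% and refilling: 79 × 0.67 + 5 × 0.33 = 54.58 ppm.
Deficit to target: 72 − 54.58 = 17.42 mg/L.
Mass: 17.42 mg/L × 588,000 L = 10,240 g cyanuric acid.

10.2 kg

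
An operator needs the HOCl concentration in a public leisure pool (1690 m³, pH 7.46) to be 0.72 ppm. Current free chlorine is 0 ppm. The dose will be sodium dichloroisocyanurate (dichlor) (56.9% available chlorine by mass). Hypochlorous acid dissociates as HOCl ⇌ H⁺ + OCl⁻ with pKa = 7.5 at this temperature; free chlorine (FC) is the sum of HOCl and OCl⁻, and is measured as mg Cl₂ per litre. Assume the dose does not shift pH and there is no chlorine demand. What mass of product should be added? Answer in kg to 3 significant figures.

Volume: 1690 m³ = 1,690,000 L.
[OCl⁻]/[HOCl] = 10^(pH − pKa) = 10^(7.46 − 7.5) = 0.912; fraction as HOCl = 1/(1 + 0.912) = 0.523.
Free chlorine required for 0.72 ppm HOCl: 0.72 / 0.523 = 1.377 ppm.
FC to add: 1.377 − 0 = 1.377 mg/L as Cl₂.
Cl₂ equivalent: 1.377 mg/L × 1,690,000 L = 2327 g.
Product at 56.9% available Cl: 2327 / 0.569 = 4089 g.

4.09 kg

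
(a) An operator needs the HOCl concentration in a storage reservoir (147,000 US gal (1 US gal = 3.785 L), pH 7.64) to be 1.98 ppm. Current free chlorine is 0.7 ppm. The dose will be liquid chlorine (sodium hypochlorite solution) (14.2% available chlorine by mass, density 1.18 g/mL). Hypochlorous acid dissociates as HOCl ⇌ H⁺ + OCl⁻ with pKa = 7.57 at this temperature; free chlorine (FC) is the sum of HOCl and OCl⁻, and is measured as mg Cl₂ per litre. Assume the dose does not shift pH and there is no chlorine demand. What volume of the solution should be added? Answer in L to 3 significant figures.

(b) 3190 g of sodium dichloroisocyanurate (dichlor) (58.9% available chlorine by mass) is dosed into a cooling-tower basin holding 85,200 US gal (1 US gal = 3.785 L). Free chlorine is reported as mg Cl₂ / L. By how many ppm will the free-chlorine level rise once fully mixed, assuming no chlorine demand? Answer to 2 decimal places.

(a) Volume: 147,000 US gal × 3.785 L/gal = 556,395 L.
(a) [OCl⁻]/[HOCl] = 10^(pH − pKa) = 10^(7.64 − 7.57) = 1.175; fraction as HOCl = 1/(1 + 1.175) = 0.4598.
(a) Free chlorine required for 1.98 ppm HOCl: 1.98 / 0.4598 = 4.306 ppm.
(a) FC to add: 4.306 − 0.7 = 3.606 mg/L as Cl₂.
(a) Cl₂ equivalent: 3.606 mg/L × 556,395 L = 2007 g.
(a) Product at 14.2% available Cl: 2007 / 0.142 = 14,130 g.
(a) Volume: 14,130 g ÷ 1.18 g/mL = 11,970 mL.

(b) Volume: 85,200 US gal × 3.785 L/gal = 322,482 L.
(b) Available chlorine delivered: 3190 g × 0.589 = 1879 g as Cl₂.
(b) Concentration rise: 1879 g / 322,482 L = 5.826 mg/L = 5.83 ppm.

(a) 12.0 L; (b) 5.83 ppm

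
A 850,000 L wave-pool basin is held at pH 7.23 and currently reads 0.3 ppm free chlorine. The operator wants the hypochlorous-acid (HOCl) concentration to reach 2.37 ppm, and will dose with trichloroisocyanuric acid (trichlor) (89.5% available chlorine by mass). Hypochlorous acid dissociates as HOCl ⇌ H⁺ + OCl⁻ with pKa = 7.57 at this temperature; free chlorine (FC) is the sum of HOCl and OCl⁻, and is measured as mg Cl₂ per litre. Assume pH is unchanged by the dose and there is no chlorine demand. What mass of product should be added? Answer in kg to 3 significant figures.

2.99 kg

[OCl⁻]/[HOCl] = 10^(pH − pKa) = 10^(7.23 − 7.57) = 0.4571; fraction as HOCl = 1/(1 + 0.4571) = 0.6863.
Free chlorine required for 2.37 ppm HOCl: 2.37 / 0.6863 = 3.453 ppm.
FC to add: 3.453 − 0.3 = 3.153 mg/L as Cl₂.
Cl₂ equivalent: 3.153 mg/L × 850,000 L = 2680 g.
Product at 89.5% available Cl: 2680 / 0.895 = 2995 g.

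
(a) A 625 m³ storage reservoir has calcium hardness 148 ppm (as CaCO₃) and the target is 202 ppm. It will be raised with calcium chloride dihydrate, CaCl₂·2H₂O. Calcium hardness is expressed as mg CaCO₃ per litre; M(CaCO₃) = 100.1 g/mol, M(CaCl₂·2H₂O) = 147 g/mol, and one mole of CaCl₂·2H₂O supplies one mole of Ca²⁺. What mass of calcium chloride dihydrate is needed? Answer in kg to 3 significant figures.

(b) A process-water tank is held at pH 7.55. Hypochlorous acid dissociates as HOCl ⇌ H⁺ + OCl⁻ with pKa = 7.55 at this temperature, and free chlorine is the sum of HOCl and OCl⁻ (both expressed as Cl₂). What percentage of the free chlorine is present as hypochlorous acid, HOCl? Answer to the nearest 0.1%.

(a) 49.6 kg; (b) 50.0%

(a) Volume: 625 m³ = 625,000 L.
(a) Hardness to add: (202 − 148) = 54 mg/L as CaCO₃ × 625,000 L = 33,750 g as CaCO₃.
(a) Moles of Ca²⁺ (1 mol Ca²⁺ ≡ 1 mol CaCO₃): 33,750 / 100.1 g/mol = 337.2 mol.
(a) Mass of CaCl₂·2H₂O: 337.2 × 147 = 49,560 g.

(b) [OCl⁻]/[HOCl] = 10^(pH − pKa) = 10^(7.55 − 7.55) = 10^0.00 = 1.
(b) Fraction as HOCl = 1 / (1 + 1) = 0.5.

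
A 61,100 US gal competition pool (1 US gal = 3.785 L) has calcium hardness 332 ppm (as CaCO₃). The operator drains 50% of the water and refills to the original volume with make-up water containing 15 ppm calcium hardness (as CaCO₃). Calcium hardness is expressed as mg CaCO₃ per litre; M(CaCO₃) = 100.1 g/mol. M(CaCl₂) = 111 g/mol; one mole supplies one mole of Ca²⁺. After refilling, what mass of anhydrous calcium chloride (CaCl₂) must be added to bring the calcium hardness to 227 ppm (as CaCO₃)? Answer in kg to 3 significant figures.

13.7 kg

Volume: 61,100 US gal × 3.785 L/gal = 231,264 L.
After draining 50% and refilling: 332 × 0.50 + 15 × 0.50 = 173.5 ppm.
Deficit to target: 227 − 173.5 = 53.5 mg/L.
As CaCO₃: 53.5 mg/L × 231,264 L = 12,370 g; ÷ 100.1 = 123.6 mol Ca²⁺.
Mass: 123.6 × 111 = 13,720 g.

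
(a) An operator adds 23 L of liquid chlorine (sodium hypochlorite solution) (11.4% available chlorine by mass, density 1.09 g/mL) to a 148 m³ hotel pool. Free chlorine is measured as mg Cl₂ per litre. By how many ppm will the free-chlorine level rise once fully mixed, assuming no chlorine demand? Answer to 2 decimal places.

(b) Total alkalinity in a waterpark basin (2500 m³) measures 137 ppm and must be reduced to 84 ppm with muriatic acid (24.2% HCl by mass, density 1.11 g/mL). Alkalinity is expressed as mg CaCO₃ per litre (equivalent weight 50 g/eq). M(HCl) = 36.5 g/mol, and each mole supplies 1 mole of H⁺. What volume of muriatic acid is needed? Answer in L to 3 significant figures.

(a) 19.31 ppm; (b) 360 L

(a) Volume: 148 m³ = 148,000 L.
(a) Mass of solution: 23 L × 1000 mL/L × 1.09 g/mL = 25,070 g.
(a) Available chlorine delivered: 25,070 g × 0.114 = 2858 g as Cl₂.
(a) Concentration rise: 2858 g / 148,000 L = 19.31 mg/L = 19.31 ppm.

(b) Volume: 2500 m³ = 2,500,000 L.
(b) Alkalinity to neutralize: (137 − 84) = 53 mg/L as CaCO₃ × 2,500,000 L = 132,500 g as CaCO₃.
(b) Equivalents of H⁺ required: 132,500 ÷ 50 g/eq = 2650 eq = 2650 mol HCl.
(b) Mass of HCl: 2650 × 36.5 = 96,720 g.
(b) Mass of 24.2% solution: 96,720 / 0.242 = 399,700 g.
(b) Volume: 399,700 g ÷ 1.11 g/mL = 360,100 mL.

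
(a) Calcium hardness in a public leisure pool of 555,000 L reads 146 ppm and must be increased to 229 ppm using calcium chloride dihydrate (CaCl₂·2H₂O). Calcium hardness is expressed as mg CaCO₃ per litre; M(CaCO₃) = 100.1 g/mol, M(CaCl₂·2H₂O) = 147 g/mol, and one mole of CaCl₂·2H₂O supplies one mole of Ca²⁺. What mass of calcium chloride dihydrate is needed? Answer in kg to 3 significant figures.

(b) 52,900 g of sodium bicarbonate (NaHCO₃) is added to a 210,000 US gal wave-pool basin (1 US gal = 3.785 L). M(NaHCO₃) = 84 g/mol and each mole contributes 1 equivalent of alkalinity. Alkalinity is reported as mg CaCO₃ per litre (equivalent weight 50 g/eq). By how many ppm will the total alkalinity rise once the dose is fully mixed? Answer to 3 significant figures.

(a) Hardness to add: (229 − 146) = 83 mg/L as CaCO₃ × 555,000 L = 46,060 g as CaCO₃.
(a) Moles of Ca²⁺ (1 mol Ca²⁺ ≡ 1 mol CaCO₃): 46,060 / 100.1 g/mol = 460.2 mol.
(a) Mass of CaCl₂·2H₂O: 460.2 × 147 = 67,650 g.

(b) Volume: 210,000 US gal × 3.785 L/gal = 794,850 L.
(b) Moles of NaHCO₃: 52,900 g ÷ 84 g/mol = 629.8 mol → 629.8 eq of alkalinity.
(b) As CaCO₃: 629.8 eq × 50 g/eq = 31,490 g.
(b) Rise: 31,490 g / 794,850 L × 1000 = 39.62 mg/L.

(a) 67.6 kg; (b) 39.6 ppm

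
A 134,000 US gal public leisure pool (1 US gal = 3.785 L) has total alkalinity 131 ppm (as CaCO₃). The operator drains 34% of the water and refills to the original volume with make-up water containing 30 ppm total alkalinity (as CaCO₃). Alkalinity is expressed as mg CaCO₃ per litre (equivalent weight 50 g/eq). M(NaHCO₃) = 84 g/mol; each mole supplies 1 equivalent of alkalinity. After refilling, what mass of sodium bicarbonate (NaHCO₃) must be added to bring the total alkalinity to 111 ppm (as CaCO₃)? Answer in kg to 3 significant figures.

12.2 kg

Volume: 134,000 US gal × 3.785 L/gal = 507,190 L.
After draining 34% and refilling: 131 × 0.66 + 30 × 0.34 = 96.66 ppm.
Deficit to target: 111 − 96.66 = 14.34 mg/L.
As CaCO₃: 14.34 mg/L × 507,190 L = 7273 g; ÷ 50 g/eq ÷ 1 = 145.5 mol NaHCO₃.
Mass: 145.5 × 84 = 12,220 g.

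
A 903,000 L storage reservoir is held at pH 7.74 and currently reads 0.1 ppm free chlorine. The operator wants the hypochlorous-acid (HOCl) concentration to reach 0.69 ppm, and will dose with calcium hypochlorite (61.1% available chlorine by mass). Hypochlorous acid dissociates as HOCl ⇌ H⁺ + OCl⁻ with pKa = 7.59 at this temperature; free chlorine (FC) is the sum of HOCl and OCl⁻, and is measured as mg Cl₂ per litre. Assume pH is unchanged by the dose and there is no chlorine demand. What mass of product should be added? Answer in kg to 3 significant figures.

2.31 kg

[OCl⁻]/[HOCl] = 10^(pH − pKa) = 10^(7.74 − 7.59) = 1.413; fraction as HOCl = 1/(1 + 1.413) = 0.4145.
Free chlorine required for 0.69 ppm HOCl: 0.69 / 0.4145 = 1.665 ppm.
FC to add: 1.665 − 0.1 = 1.565 mg/L as Cl₂.
Cl₂ equivalent: 1.565 mg/L × 903,000 L = 1413 g.
Product at 61.1% available Cl: 1413 / 0.611 = 2312 g.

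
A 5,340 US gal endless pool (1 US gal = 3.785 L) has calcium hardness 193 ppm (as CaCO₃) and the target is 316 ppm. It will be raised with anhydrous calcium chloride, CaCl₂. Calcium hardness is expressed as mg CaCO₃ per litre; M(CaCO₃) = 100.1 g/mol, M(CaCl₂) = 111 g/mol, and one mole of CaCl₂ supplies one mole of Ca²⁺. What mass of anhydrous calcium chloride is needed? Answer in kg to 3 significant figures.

Volume: 5,340 US gal × 3.785 L/gal = 20,212 L.
Hardness to add: (316 − 193) = 123 mg/L as CaCO₃ × 20,212 L = 2486 g as CaCO₃.
Moles of Ca²⁺ (1 mol Ca²⁺ ≡ 1 mol CaCO₃): 2486 / 100.1 g/mol = 24.84 mol.
Mass of CaCl₂: 24.84 × 111 = 2757 g.

2.76 kg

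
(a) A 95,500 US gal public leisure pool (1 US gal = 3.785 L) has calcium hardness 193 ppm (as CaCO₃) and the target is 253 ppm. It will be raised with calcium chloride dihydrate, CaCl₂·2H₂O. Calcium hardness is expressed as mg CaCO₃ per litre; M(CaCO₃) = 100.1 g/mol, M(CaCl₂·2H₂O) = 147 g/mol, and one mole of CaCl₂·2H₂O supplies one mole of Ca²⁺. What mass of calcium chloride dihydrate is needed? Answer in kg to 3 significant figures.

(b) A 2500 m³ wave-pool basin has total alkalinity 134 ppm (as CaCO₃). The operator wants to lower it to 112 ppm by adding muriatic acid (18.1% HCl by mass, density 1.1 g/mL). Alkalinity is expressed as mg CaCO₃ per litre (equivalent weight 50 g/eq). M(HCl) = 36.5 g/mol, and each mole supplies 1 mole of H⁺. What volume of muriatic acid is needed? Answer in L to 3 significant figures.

(a) 31.8 kg; (b) 202 L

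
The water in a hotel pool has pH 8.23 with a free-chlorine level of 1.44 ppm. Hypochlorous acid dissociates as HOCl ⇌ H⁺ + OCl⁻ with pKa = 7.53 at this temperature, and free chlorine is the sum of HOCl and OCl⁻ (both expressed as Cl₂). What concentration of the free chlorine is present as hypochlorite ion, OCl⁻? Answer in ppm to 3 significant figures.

[OCl⁻]/[HOCl] = 10^(pH − pKa) = 10^(8.23 − 7.53) = 10^0.70 = 5.012.
Fraction as HOCl = 1 / (1 + 5.012) = 0.1663.
OCl⁻ = (1 − 0.1663) × 1.44 ppm = 1.2 ppm.

1.20 ppm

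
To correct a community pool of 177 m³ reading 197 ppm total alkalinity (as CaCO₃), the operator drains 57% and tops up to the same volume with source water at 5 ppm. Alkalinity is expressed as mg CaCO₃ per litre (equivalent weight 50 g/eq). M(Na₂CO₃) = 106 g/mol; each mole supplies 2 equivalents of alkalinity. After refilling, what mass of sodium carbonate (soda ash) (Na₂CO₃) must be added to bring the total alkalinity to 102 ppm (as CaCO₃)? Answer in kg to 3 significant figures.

2.71 kg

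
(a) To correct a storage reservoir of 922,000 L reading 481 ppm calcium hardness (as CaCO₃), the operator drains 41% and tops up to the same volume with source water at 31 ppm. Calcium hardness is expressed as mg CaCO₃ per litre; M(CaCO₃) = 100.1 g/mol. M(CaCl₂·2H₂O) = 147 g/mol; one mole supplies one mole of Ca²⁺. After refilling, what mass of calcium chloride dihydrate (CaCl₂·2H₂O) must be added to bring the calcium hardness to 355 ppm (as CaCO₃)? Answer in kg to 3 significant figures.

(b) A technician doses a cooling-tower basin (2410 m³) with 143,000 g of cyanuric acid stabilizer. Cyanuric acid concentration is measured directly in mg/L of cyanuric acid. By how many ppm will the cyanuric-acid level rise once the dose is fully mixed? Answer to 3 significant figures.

(a) After draining 41% and refilling: 481 × 0.59 + 31 × 0.41 = 296.5 ppm.
(a) Deficit to target: 355 − 296.5 = 58.5 mg/L.
(a) As CaCO₃: 58.5 mg/L × 922,000 L = 53,940 g; ÷ 100.1 = 538.8 mol Ca²⁺.
(a) Mass: 538.8 × 147 = 79,210 g.

(b) Volume: 2410 m³ = 2,410,000 L.
(b) Rise: 143,000 g / 2,410,000 L × 1000 = 59.34 mg/L.

(a) 79.2 kg; (b) 59.3 ppm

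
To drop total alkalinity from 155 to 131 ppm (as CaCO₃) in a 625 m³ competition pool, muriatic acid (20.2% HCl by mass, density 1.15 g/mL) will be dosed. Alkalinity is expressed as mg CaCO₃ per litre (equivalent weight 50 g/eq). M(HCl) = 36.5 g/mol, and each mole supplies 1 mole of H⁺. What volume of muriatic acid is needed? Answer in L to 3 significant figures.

47.1 L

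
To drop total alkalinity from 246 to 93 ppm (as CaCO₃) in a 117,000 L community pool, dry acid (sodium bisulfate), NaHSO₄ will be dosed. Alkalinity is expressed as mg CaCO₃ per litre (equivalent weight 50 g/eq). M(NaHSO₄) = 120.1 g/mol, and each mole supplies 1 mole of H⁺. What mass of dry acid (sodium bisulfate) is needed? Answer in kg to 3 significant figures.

Alkalinity to neutralize: (246 − 93) = 153 mg/L as CaCO₃ × 117,000 L = 17,900 g as CaCO₃.
Equivalents of H⁺ required: 17,900 ÷ 50 g/eq = 358 eq = 358 mol NaHSO₄.
Mass of NaHSO₄: 358 × 120.1 = 43,000 g.

43.0 kg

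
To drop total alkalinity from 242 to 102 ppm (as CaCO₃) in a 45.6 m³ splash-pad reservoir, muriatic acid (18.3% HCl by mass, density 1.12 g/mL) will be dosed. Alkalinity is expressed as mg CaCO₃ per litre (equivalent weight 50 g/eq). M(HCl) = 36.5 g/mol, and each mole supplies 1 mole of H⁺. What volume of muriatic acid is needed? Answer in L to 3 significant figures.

Volume: 45.6 m³ = 45,600 L.
Alkalinity to neutralize: (242 − 102) = 140 mg/L as CaCO₃ × 45,600 L = 6384 g as CaCO₃.
Equivalents of H⁺ required: 6384 ÷ 50 g/eq = 127.7 eq = 127.7 mol HCl.
Mass of HCl: 127.7 × 36.5 = 4660 g.
Mass of 18.3% solution: 4660 / 0.183 = 25,470 g.
Volume: 25,470 g ÷ 1.12 g/mL = 22,740 mL.

22.7 L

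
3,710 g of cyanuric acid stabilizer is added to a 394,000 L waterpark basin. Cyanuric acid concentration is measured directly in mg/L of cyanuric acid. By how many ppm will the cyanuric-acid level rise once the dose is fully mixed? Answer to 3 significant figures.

Rise: 3,710 g / 394,000 L × 1000 = 9.416 mg/L.

9.42 ppm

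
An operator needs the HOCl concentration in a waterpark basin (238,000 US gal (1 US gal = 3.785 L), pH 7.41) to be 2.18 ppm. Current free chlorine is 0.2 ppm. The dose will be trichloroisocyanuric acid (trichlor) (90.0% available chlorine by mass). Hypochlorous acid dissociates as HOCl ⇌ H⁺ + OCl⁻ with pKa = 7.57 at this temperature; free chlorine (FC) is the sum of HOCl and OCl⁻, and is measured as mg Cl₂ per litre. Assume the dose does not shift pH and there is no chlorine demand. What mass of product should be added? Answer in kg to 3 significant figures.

Volume: 238,000 US gal × 3.785 L/gal = 900,830 L.
[OCl⁻]/[HOCl] = 10^(pH − pKa) = 10^(7.41 − 7.57) = 0.6918; fraction as HOCl = 1/(1 + 0.6918) = 0.5911.
Free chlorine required for 2.18 ppm HOCl: 2.18 / 0.5911 = 3.688 ppm.
FC to add: 3.688 − 0.2 = 3.488 mg/L as Cl₂.
Cl₂ equivalent: 3.488 mg/L × 900,830 L = 3142 g.
Product at 90.0% available Cl: 3142 / 0.9 = 3491 g.

3.49 kg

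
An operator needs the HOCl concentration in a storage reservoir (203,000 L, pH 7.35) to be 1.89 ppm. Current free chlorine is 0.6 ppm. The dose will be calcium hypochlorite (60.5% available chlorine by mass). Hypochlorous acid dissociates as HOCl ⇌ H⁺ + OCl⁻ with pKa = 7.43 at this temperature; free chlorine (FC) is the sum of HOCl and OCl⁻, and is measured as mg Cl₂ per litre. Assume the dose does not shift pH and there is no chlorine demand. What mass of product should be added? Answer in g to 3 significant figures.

960 g

[OCl⁻]/[HOCl] = 10^(pH − pKa) = 10^(7.35 − 7.43) = 0.8318; fraction as HOCl = 1/(1 + 0.8318) = 0.5459.
Free chlorine required for 1.89 ppm HOCl: 1.89 / 0.5459 = 3.462 ppm.
FC to add: 3.462 − 0.6 = 2.862 mg/L as Cl₂.
Cl₂ equivalent: 2.862 mg/L × 203,000 L = 581 g.
Product at 60.5% available Cl: 581 / 0.605 = 960.3 g.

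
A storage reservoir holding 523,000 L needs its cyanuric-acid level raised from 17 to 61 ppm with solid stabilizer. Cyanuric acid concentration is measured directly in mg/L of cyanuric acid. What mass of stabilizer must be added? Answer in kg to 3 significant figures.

CYA to add: (61 − 17) = 44 mg/L × 523,000 L = 23,010 g cyanuric acid.

23.0 kg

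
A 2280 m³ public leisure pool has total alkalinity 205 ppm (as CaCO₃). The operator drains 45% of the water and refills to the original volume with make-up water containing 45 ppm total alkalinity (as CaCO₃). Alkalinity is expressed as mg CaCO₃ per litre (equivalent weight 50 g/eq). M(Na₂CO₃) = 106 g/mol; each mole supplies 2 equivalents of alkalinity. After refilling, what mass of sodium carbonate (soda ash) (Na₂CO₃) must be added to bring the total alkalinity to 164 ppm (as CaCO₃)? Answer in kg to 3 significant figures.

Volume: 2280 m³ = 2,280,000 L.
After draining 45% and refilling: 205 × 0.55 + 45 × 0.45 = 133 ppm.
Deficit to target: 164 − 133 = 31 mg/L.
As CaCO₃: 31 mg/L × 2,280,000 L = 70,680 g; ÷ 50 g/eq ÷ 2 = 706.8 mol Na₂CO₃.
Mass: 706.8 × 106 = 74,920 g.

74.9 kg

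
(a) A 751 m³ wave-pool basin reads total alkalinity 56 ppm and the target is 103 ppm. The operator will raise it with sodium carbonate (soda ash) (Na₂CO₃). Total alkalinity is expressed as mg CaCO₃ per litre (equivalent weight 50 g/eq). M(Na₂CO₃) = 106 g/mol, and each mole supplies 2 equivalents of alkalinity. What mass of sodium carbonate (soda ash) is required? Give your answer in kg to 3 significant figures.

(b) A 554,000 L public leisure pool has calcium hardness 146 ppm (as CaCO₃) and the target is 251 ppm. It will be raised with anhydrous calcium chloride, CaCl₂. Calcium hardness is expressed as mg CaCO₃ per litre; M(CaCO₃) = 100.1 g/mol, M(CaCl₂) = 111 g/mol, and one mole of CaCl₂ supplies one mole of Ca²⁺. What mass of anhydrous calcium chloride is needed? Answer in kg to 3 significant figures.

(a) Volume: 751 m³ = 751,000 L.
(a) Alkalinity to add: (103 − 56) = 47 mg/L as CaCO₃ × 751,000 L = 35,300 g as CaCO₃.
(a) Equivalents: 35,300 g ÷ 50 g/eq = 705.9 eq.
(a) Each mole of Na₂CO₃ supplies 2 eq, so 705.9 / 2 = 353 mol.
(a) Mass: 353 mol × 106 g/mol = 37,410 g.

(b) Hardness to add: (251 − 146) = 105 mg/L as CaCO₃ × 554,000 L = 58,170 g as CaCO₃.
(b) Moles of Ca²⁺ (1 mol Ca²⁺ ≡ 1 mol CaCO₃): 58,170 / 100.1 g/mol = 581.1 mol.
(b) Mass of CaCl₂: 581.1 × 111 = 64,500 g.

(a) 37.4 kg; (b) 64.5 kg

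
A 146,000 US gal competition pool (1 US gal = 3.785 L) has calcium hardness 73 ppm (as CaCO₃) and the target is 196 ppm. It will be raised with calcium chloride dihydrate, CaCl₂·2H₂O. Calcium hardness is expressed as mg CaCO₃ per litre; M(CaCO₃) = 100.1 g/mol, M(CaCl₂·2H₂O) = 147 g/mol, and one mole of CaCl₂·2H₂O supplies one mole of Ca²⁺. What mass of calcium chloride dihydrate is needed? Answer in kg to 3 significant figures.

99.8 kg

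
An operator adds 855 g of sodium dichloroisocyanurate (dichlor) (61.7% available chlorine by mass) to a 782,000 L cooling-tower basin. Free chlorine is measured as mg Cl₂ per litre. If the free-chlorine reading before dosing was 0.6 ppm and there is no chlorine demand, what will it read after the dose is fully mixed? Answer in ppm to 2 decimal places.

1.27 ppm

Available chlorine delivered: 855 g × 0.617 = 527.5 g as Cl₂.
Concentration rise: 527.5 g / 782,000 L = 0.6746 mg/L = 0.67 ppm.
Final FC: 0.6 + 0.67 = 1.27 ppm.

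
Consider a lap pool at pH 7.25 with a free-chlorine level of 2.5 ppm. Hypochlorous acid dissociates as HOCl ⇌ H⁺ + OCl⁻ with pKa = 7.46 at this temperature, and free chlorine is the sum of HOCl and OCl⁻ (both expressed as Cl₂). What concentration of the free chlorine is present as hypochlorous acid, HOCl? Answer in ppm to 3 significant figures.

1.55 ppm

[OCl⁻]/[HOCl] = 10^(pH − pKa) = 10^(7.25 − 7.46) = 10^-0.21 = 0.6166.
Fraction as HOCl = 1 / (1 + 0.6166) = 0.6186.
HOCl = 0.6186 × 2.5 ppm = 1.546 ppm.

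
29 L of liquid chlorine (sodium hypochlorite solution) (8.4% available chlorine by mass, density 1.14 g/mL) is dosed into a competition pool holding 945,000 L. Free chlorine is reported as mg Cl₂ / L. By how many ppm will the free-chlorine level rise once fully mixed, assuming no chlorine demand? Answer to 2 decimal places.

Mass of solution: 29 L × 1000 mL/L × 1.14 g/mL = 33,060 g.
Available chlorine delivered: 33,060 g × 0.084 = 2777 g as Cl₂.
Concentration rise: 2777 g / 945,000 L = 2.939 mg/L = 2.94 ppm.

2.94 ppm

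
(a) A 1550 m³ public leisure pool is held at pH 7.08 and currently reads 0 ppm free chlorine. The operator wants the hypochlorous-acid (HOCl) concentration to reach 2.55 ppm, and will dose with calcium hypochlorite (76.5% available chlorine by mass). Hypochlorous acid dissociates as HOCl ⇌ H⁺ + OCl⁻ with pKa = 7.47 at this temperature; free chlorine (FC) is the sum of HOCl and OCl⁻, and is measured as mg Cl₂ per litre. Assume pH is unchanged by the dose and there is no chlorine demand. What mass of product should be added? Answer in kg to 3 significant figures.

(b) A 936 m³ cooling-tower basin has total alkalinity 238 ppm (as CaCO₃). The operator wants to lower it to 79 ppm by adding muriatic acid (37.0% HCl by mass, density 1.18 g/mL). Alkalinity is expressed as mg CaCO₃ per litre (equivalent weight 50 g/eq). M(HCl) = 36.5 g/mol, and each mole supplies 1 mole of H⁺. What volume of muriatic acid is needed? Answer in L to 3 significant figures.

(a) Volume: 1550 m³ = 1,550,000 L.
(a) [OCl⁻]/[HOCl] = 10^(pH − pKa) = 10^(7.08 − 7.47) = 0.4074; fraction as HOCl = 1/(1 + 0.4074) = 0.7105.
(a) Free chlorine required for 2.55 ppm HOCl: 2.55 / 0.7105 = 3.589 ppm.
(a) FC to add: 3.589 − 0 = 3.589 mg/L as Cl₂.
(a) Cl₂ equivalent: 3.589 mg/L × 1,550,000 L = 5563 g.
(a) Product at 76.5% available Cl: 5563 / 0.765 = 7271 g.

(b) Volume: 936 m³ = 936,000 L.
(b) Alkalinity to neutralize: (238 − 79) = 159 mg/L as CaCO₃ × 936,000 L = 148,800 g as CaCO₃.
(b) Equivalents of H⁺ required: 148,800 ÷ 50 g/eq = 2976 eq = 2976 mol HCl.
(b) Mass of HCl: 2976 × 36.5 = 108,600 g.
(b) Mass of 37.0% solution: 108,600 / 0.37 = 293,600 g.
(b) Volume: 293,600 g ÷ 1.18 g/mL = 248,800 mL.

(a) 7.27 kg; (b) 249 L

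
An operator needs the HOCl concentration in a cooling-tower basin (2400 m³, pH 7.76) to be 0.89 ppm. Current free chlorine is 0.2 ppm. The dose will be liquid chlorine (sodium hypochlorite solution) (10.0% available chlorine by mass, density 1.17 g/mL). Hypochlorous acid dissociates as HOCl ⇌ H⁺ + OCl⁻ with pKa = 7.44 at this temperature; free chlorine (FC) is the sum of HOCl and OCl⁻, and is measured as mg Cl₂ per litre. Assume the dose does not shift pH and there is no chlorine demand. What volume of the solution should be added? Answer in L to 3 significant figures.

52.3 L

Volume: 2400 m³ = 2,400,000 L.
[OCl⁻]/[HOCl] = 10^(pH − pKa) = 10^(7.76 − 7.44) = 2.089; fraction as HOCl = 1/(1 + 2.089) = 0.3237.
Free chlorine required for 0.89 ppm HOCl: 0.89 / 0.3237 = 2.749 ppm.
FC to add: 2.749 − 0.2 = 2.549 mg/L as Cl₂.
Cl₂ equivalent: 2.549 mg/L × 2,400,000 L = 6119 g.
Product at 10.0% available Cl: 6119 / 0.1 = 61,190 g.
Volume: 61,190 g ÷ 1.17 g/mL = 52,300 mL.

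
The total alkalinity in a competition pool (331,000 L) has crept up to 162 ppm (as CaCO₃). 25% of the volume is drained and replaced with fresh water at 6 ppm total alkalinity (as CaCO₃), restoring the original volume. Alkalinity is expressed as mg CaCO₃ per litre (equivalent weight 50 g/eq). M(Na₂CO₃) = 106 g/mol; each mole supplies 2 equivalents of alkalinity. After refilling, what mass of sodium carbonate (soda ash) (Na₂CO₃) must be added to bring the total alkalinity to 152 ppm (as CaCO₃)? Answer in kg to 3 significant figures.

10.2 kg

After draining 25% and refilling: 162 × 0.75 + 6 × 0.25 = 123 ppm.
Deficit to target: 152 − 123 = 29 mg/L.
As CaCO₃: 29 mg/L × 331,000 L = 9599 g; ÷ 50 g/eq ÷ 2 = 95.99 mol Na₂CO₃.
Mass: 95.99 × 106 = 10,170 g.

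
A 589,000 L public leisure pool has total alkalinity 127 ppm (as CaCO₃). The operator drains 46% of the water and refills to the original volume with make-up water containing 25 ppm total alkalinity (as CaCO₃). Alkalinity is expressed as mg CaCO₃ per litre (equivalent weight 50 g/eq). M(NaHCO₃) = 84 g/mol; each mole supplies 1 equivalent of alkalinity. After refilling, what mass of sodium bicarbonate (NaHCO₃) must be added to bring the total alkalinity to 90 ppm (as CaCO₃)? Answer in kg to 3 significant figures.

After draining 46% and refilling: 127 × 0.54 + 25 × 0.46 = 80.08 ppm.
Deficit to target: 90 − 80.08 = 9.92 mg/L.
As CaCO₃: 9.92 mg/L × 589,000 L = 5843 g; ÷ 50 g/eq ÷ 1 = 116.9 mol NaHCO₃.
Mass: 116.9 × 84 = 9816 g.

9.82 kg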